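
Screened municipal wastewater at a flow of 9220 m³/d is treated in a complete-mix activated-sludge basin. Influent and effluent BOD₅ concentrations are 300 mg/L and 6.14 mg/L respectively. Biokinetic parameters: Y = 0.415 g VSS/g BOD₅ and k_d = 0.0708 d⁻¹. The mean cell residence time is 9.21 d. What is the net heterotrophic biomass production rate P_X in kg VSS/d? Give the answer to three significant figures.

P_X ≈ 681 kg VSS/d

Observed yield with endogenous decay: Y_obs = Y / (1 + k_d·θ_c) = 0.415 / (1 + 0.0708 × 9.21) = 0.415 / 1.652 = 0.2512 g VSS/g BOD₅.
ΔS = 300 − 6.14 = 293.9 mg/L, so the substrate removal rate is 9220 × 293.9/1000 = 2709 kg BOD₅/d.
Biomass produced: P_X = Y_obs·Q·ΔS = 0.2512 × 2709 ≈ 680.6 kg VSS/d.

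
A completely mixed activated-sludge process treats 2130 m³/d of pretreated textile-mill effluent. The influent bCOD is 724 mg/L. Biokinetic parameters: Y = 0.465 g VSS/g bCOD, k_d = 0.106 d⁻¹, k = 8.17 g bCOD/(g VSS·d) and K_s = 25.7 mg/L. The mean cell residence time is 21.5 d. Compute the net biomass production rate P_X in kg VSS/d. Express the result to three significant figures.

P_X ≈ 218 kg VSS/d

Effluent substrate depends only on kinetics and SRT: S = K_s(1 + k_d θ_c) / [θ_c(Yk − k_d) − 1] = 25.7 × (1 + 0.106 × 21.5) / [21.5 × (0.465 × 8.17 − 0.106) − 1] = 84.27 / 78.40 = 1.075 mg/L.
Observed yield with endogenous decay: Y_obs = Y / (1 + k_d·θ_c) = 0.465 / (1 + 0.106 × 21.5) = 0.465 / 3.279 = 0.1418 g VSS/g bCOD.
Q·(S₀ − S) = 2130 × (724 − 1.07) × 10⁻³ = 1540 kg/d removed.
Net biomass production P_X = Y_obs × Q·(S₀ − S) = 0.1418 × 1540 = 218.4 kg VSS/d.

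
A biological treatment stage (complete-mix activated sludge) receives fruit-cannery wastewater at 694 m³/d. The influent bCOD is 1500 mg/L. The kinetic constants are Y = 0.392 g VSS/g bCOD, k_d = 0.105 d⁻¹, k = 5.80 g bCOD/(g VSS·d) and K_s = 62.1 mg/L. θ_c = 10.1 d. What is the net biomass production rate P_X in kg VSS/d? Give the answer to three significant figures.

Effluent substrate depends only on kinetics and SRT: S = K_s(1 + k_d θ_c) / [θ_c(Yk − k_d) − 1] = 62.1 × (1 + 0.105 × 10.1) / [10.1 × (0.392 × 5.80 − 0.105) − 1] = 128.0 / 20.90 = 6.122 mg/L.
The observed yield is Y_obs = Y/(1 + k_d·θ_c) = 0.392 / (1 + 0.105 × 10.1) = 0.392 / 2.061 = 0.1902 g VSS per g bCOD removed.
ΔS = 1500 − 6.12 = 1494 mg/L, so the substrate removal rate is 694 × 1494/1000 = 1037 kg bCOD/d.
So the net sludge growth is P_X = 0.1902 × 1037 = 197.2 kg VSS/d.

P_X ≈ 197 kg VSS/d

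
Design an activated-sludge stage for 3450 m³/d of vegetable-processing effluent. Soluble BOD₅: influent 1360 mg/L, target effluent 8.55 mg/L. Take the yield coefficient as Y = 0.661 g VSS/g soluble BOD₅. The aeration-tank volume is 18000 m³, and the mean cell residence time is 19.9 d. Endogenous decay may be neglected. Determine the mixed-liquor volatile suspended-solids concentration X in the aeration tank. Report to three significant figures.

X ≈ 3410 mg/L

X = Y·Q·ΔS·θ_c / V = 0.661 × 3450 × (1360 − 8.55) × 19.9 / 18000 = 3407 mg/L.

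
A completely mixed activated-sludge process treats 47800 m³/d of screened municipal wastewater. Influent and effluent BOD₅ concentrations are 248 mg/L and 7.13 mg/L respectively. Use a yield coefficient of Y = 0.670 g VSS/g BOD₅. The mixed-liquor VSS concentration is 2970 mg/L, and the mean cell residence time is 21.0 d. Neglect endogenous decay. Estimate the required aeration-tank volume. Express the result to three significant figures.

V ≈ 54500 m³

V·X = Y·Q·ΔS·θ_c gives V = 0.670 × 47800 × (248 − 7.13) × 21.0 / 2970 = 54544 m³.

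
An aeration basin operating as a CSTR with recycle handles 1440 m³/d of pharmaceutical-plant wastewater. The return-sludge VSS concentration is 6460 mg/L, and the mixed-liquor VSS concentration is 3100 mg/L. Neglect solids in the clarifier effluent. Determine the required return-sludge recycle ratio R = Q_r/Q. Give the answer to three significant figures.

R ≈ 0.923

R = Q_r/Q = X/(X_r − X) = 3100 / (6460 − 3100) = 0.9226.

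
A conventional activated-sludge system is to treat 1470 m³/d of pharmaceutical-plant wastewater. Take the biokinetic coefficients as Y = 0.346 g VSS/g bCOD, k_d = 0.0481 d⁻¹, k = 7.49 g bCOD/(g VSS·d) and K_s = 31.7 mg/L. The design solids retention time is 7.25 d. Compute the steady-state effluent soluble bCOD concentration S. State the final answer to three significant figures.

S ≈ 2.45 mg/L

For a completely mixed reactor with recycle the Lawrence–McCarty relation gives S = K_s·(1 + k_d·θ_c) / [θ_c·(Y·k − k_d) − 1] = 31.7 × (1 + 0.0481 × 7.25) / [7.25 × (0.346 × 7.49 − 0.0481) − 1] = 42.75 / 17.44 = 2.452 mg/L.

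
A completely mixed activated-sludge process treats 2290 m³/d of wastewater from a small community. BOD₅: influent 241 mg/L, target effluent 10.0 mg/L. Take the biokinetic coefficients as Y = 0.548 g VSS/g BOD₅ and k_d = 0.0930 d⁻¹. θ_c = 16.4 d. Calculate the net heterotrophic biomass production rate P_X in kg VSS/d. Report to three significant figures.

Observed yield with endogenous decay: Y_obs = Y / (1 + k_d·θ_c) = 0.548 / (1 + 0.0930 × 16.4) = 0.548 / 2.525 = 0.2170 g VSS/g BOD₅.
ΔS = 241 − 10.0 = 231.0 mg/L, so the substrate removal rate is 2290 × 231.0/1000 = 529.0 kg BOD₅/d.
P_X = Y_obs · Q(S₀ − S) = 0.2170 × 529.0 = 114.8 kg VSS/d.

P_X ≈ 115 kg VSS/d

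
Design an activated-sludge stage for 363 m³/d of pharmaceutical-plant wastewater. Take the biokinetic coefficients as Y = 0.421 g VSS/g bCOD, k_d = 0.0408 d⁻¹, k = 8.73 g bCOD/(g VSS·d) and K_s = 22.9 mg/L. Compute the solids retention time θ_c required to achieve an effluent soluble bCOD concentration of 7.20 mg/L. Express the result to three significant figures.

θ_c ≈ 1.19 d

From 1/θ_c = Y·k·S/(K_s + S) − k_d: Y·k·S/(K_s+S) = 0.421 × 8.73 × 7.20 / (22.9 + 7.20) = 0.8791 d⁻¹.
1/θ_c = 0.8791 − 0.0408 = 0.8383 d⁻¹, so θ_c = 1.193 d.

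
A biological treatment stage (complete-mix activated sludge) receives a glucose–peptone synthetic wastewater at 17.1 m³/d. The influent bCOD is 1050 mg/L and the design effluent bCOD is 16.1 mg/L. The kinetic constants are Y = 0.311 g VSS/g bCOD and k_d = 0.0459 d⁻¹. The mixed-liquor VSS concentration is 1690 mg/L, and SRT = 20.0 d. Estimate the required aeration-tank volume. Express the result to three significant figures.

V ≈ 33.9 m³

From the SRT design equation V = Y Q (S₀−S) θ_c / [X (1 + k_d θ_c)] = 0.311 × 17.1 × (1050 − 16.1) × 20.0 / [1690 × (1 + 0.0459 × 20.0)] = 1.1×10^5 / 3241 = 33.93 m³.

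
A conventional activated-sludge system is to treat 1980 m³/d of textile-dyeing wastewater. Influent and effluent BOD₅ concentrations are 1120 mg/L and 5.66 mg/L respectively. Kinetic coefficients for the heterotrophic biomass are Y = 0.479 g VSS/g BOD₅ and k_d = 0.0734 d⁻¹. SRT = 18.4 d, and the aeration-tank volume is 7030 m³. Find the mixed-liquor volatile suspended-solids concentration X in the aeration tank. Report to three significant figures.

X ≈ 1180 mg/L

From V·X·(1 + k_d·θ_c) = Y·Q·(S₀ − S)·θ_c: X = 0.479 × 1980 × (1120 − 5.66) × 18.4 / [7030 × (1 + 0.0734 × 18.4)] = 1177 mg/L.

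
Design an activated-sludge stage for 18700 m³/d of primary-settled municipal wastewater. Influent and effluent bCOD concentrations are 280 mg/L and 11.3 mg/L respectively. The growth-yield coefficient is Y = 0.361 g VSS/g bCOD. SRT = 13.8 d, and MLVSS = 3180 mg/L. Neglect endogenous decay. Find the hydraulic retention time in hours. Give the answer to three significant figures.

τ ≈ 10.1 h

Biomass mass balance (decay neglected): V·X = Y·Q·(S₀ − S)·θ_c, so V = 0.361 × 18700 × (280 − 11.3) × 13.8 / 3180 = 7872 m³.
τ = V/Q = 7872/18700 = 0.4209 d, or 10.10 h.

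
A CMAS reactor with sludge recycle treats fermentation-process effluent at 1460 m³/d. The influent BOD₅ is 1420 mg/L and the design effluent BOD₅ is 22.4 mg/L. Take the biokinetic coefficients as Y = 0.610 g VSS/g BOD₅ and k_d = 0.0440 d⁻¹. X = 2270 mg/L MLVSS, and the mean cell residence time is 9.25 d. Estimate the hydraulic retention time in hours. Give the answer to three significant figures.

τ ≈ 59.3 h

Rearranging the biomass balance for a CMAS with decay, V = Y·Q·ΔS·θ_c / [X·(1+k_d θ_c)] = 0.610 × 1460 × (1420 − 22.4) × 9.25 / [2270 × (1 + 0.0440 × 9.25)] = 1.15×10^7 / 3194 = 3605 m³.
Hydraulic retention time τ = V/Q = 3605 / 1460 = 2.469 d = 59.26 h.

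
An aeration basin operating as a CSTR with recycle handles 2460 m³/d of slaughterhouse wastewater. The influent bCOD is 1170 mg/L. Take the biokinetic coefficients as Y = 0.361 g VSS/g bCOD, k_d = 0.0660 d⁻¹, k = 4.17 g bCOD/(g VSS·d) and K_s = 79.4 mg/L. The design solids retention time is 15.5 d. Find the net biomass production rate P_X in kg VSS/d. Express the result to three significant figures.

Effluent substrate depends only on kinetics and SRT: S = K_s(1 + k_d θ_c) / [θ_c(Yk − k_d) − 1] = 79.4 × (1 + 0.0660 × 15.5) / [15.5 × (0.361 × 4.17 − 0.0660) − 1] = 160.6 / 21.31 = 7.538 mg/L.
The observed yield is Y_obs = Y/(1 + k_d·θ_c) = 0.361 / (1 + 0.0660 × 15.5) = 0.361 / 2.023 = 0.1784 g VSS per g bCOD removed.
ΔS = 1170 − 7.54 = 1162 mg/L, so the substrate removal rate is 2460 × 1162/1000 = 2860 kg bCOD/d.
Biomass produced: P_X = Y_obs·Q·ΔS = 0.1784 × 2860 ≈ 510.3 kg VSS/d.

P_X ≈ 510 kg VSS/d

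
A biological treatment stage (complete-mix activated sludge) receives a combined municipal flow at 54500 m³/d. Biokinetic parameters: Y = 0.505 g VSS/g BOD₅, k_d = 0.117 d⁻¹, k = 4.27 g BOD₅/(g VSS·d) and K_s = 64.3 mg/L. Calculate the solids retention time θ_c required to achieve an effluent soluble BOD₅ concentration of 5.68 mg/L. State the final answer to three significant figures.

θ_c ≈ 17.2 d

From 1/θ_c = Y·k·S/(K_s + S) − k_d: Y·k·S/(K_s+S) = 0.505 × 4.27 × 5.68 / (64.3 + 5.68) = 0.1750 d⁻¹.
1/θ_c = 0.1750 − 0.117 = 0.05802 d⁻¹, so θ_c = 17.23 d.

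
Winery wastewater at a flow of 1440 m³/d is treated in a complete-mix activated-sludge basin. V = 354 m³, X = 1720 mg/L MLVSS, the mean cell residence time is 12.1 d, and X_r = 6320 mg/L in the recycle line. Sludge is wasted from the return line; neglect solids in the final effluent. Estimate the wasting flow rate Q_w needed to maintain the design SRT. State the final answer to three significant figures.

Q_w ≈ 7.96 m³/d

θ_c = V·X/(Q_w·X_r) when wasting from the recycle, so Q_w = V·X/(θ_c·X_r) = 354.0 × 1720 / (12.1 × 6320) = 7.962 m³/d.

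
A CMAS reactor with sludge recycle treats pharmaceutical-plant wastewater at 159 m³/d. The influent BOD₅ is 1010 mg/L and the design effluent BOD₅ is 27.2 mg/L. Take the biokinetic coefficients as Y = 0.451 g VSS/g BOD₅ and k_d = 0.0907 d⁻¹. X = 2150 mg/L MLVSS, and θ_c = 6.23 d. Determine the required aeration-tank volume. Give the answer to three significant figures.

V ≈ 130 m³

Steady-state biomass mass balance: V·X·(1 + k_d·θ_c) = Y·Q·(S₀ − S)·θ_c, so V = 0.451 × 159 × (1010 − 27.2) × 6.23 / [2150 × (1 + 0.0907 × 6.23)] = 4.39×10^5 / 3365 = 130.5 m³.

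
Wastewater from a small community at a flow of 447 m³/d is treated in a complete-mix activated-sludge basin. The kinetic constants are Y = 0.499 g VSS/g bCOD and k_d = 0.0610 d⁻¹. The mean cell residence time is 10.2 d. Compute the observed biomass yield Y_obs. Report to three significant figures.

The observed yield is Y_obs = Y/(1 + k_d·θ_c) = 0.499 / (1 + 0.0610 × 10.2) = 0.499 / 1.622 = 0.3076 g VSS per g bCOD removed.

Y_obs ≈ 0.308 g VSS/g bCOD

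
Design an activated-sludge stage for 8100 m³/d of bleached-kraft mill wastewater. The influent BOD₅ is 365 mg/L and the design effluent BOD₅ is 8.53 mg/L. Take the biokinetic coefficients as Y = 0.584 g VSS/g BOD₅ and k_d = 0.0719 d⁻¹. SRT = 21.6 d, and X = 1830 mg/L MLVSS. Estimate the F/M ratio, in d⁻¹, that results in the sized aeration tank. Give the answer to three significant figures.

F/M ≈ 0.207 d⁻¹

Steady-state biomass mass balance: V·X·(1 + k_d·θ_c) = Y·Q·(S₀ − S)·θ_c, so V = 0.584 × 8100 × (365 − 8.53) × 21.6 / [1830 × (1 + 0.0719 × 21.6)] = 3.64×10^7 / 4672 = 7796 m³.
F/M = Q·S₀ / (V·X) = 8100 × 365 / (7796 × 1830) = 0.2072 g BOD₅·(g VSS·d)⁻¹.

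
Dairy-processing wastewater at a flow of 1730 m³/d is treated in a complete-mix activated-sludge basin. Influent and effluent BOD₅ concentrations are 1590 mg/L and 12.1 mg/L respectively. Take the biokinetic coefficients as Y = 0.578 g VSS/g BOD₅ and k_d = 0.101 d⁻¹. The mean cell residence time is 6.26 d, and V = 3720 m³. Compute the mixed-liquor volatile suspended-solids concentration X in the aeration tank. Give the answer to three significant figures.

From V·X·(1 + k_d·θ_c) = Y·Q·(S₀ − S)·θ_c: X = 0.578 × 1730 × (1590 − 12.1) × 6.26 / [3720 × (1 + 0.101 × 6.26)] = 1627 mg/L.

X ≈ 1630 mg/L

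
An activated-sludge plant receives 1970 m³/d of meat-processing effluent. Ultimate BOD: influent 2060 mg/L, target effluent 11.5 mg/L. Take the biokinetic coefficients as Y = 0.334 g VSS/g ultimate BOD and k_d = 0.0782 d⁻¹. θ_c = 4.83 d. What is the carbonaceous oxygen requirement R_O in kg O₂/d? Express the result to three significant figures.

R_O ≈ 2650 kg O₂/d

The observed yield is Y_obs = Y/(1 + k_d·θ_c) = 0.334 / (1 + 0.0782 × 4.83) = 0.334 / 1.378 = 0.2424 g VSS per g ultimate BOD removed.
ΔS = 2060 − 11.5 = 2048 mg/L, so the substrate removal rate is 1970 × 2048/1000 = 4036 kg ultimate BOD/d.
Net sludge production P_X = 0.2424 × 4036 = 978.3 kg VSS/d.
R_O = Q·ΔS − 1.42 P_X = 4036 − 1389 = 2646 kg O₂/d.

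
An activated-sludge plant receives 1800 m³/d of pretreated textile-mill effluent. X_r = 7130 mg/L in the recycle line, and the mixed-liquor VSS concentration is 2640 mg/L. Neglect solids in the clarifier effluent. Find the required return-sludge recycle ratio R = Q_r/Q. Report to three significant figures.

Solids balance on the clarifier gives (1+R)X = R·X_r, so R = X/(X_r − X) = 2640 / (7130 − 2640) = 0.5880.

R ≈ 0.588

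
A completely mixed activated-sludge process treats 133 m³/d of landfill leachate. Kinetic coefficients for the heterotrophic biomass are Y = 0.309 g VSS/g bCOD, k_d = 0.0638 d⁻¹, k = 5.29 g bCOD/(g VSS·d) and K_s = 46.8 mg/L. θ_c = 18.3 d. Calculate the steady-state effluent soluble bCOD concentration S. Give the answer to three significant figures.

For a completely mixed reactor with recycle the Lawrence–McCarty relation gives S = K_s·(1 + k_d·θ_c) / [θ_c·(Y·k − k_d) − 1] = 46.8 × (1 + 0.0638 × 18.3) / [18.3 × (0.309 × 5.29 − 0.0638) − 1] = 101.4 / 27.75 = 3.656 mg/L.

S ≈ 3.66 mg/L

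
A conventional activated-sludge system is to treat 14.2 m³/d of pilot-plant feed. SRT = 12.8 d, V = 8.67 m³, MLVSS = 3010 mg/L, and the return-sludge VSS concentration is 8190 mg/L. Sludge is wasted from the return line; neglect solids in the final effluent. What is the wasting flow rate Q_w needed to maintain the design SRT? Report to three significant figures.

Q_w ≈ 0.249 m³/d

Wasting from the return line (neglecting effluent solids): Q_w = V·X / (θ_c·X_r) = 8.670 × 3010 / (12.8 × 8190) = 0.2489 m³/d.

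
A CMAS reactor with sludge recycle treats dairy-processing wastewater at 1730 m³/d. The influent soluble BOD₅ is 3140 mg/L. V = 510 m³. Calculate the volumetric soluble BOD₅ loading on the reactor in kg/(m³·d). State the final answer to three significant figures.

Applied soluble BOD₅ load per unit volume = Q·S₀/V = (1730 × 3140/1000)/510.0 = 10.65 kg soluble BOD₅·m⁻³·d⁻¹.

L_v ≈ 10.7 kg soluble BOD₅/(m³·d)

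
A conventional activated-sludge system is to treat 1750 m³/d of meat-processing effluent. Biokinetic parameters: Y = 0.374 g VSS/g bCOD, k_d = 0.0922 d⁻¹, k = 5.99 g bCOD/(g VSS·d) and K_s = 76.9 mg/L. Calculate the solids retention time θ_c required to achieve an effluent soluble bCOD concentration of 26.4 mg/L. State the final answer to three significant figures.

θ_c ≈ 2.08 d

Specific growth rate at S = 26.4 mg/L: μ = YkS/(K_s+S) = 0.374·5.99·26.4/(76.9+26.4) = 0.5725 d⁻¹.
θ_c = 1/(μ − k_d) = 1/(0.5725 − 0.0922) = 1/0.4803 = 2.082 d.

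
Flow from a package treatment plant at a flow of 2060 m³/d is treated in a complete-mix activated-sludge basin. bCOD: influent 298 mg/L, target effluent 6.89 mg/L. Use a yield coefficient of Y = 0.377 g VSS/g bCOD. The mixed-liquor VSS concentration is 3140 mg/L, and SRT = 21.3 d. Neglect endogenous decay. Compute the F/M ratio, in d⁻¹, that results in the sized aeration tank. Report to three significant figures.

F/M ≈ 0.127 d⁻¹

With k_d = 0 the design equation reduces to V = Y Q (S₀−S) θ_c / X = 0.377 × 2060 × (298 − 6.89) × 21.3 / 3140 = 1534 m³.
F/M = Q·S₀ / (V·X) = 2060 × 298 / (1534 × 3140) = 0.1275 g bCOD·(g VSS·d)⁻¹.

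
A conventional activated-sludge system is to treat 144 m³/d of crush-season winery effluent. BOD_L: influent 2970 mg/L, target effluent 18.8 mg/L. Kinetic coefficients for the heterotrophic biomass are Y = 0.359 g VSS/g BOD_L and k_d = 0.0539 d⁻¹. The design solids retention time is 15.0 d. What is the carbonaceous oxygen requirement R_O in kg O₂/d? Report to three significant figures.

Correct the yield for decay: Y_obs = Y/(1 + k_d θ_c) = 0.359 / (1 + 0.0539 × 15.0) = 0.359 / 1.808 = 0.1985.
Substrate removed = Q·(S₀ − S) = 144 m³/d × (2970 − 18.8) g/m³ = 4.25×10^5 g/d = 425.0 kg/d.
Biomass synthesised: P_X = Y_obs × 425.0 = 84.36 kg VSS/d.
R_O = Q·ΔS − 1.42 P_X = 425.0 − 119.8 = 305.2 kg O₂/d.

R_O ≈ 305 kg O₂/d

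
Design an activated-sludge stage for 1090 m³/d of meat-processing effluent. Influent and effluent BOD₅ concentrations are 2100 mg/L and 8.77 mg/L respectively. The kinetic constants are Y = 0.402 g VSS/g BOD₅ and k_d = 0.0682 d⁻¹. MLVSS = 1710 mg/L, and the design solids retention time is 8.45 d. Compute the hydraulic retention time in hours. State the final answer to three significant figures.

Steady-state biomass mass balance: V·X·(1 + k_d·θ_c) = Y·Q·(S₀ − S)·θ_c, so V = 0.402 × 1090 × (2100 − 8.77) × 8.45 / [1710 × (1 + 0.0682 × 8.45)] = 7.74×10^6 / 2695 = 2873 m³.
Hydraulic retention time τ = V/Q = 2873 / 1090 = 2.635 d = 63.25 h.

τ ≈ 63.3 h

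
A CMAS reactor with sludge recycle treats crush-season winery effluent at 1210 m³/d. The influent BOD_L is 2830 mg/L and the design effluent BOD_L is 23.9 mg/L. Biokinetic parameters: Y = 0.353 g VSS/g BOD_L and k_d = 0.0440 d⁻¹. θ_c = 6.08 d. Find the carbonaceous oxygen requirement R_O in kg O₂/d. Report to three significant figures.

R_O ≈ 2050 kg O₂/d

Correct the yield for decay: Y_obs = Y/(1 + k_d θ_c) = 0.353 / (1 + 0.0440 × 6.08) = 0.353 / 1.268 = 0.2785.
ΔS = 2830 − 23.9 = 2806 mg/L, so the substrate removal rate is 1210 × 2806/1000 = 3395 kg BOD_L/d.
Net sludge production P_X = 0.2785 × 3395 = 945.6 kg VSS/d.
Carbonaceous O₂ demand = substrate oxidised − cell-mass equivalent = 3395 − 1.42 × 945.6 = 2053 kg O₂/d.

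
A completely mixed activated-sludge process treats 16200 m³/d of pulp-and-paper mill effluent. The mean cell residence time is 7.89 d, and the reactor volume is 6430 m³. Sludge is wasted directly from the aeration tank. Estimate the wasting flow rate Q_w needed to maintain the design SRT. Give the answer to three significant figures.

For wasting at MLVSS concentration, Q_w = V/θ_c = 6430/7.89 = 815.0 m³/d.

Q_w ≈ 815 m³/d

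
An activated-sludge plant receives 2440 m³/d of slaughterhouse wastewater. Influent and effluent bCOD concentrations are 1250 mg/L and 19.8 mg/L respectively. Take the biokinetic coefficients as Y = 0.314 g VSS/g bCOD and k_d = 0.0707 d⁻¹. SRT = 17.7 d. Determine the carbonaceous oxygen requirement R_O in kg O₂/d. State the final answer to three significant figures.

R_O ≈ 2410 kg O₂/d

The observed yield is Y_obs = Y/(1 + k_d·θ_c) = 0.314 / (1 + 0.0707 × 17.7) = 0.314 / 2.251 = 0.1395 g VSS per g bCOD removed.
Substrate removed = Q·(S₀ − S) = 2440 m³/d × (1250 − 19.8) g/m³ = 3×10^6 g/d = 3002 kg/d.
P_X = Y_obs·Q·(S₀ − S) = 0.1395 × 3002 = 418.6 kg VSS/d.
Carbonaceous O₂ demand = substrate oxidised − cell-mass equivalent = 3002 − 1.42 × 418.6 = 2407 kg O₂/d.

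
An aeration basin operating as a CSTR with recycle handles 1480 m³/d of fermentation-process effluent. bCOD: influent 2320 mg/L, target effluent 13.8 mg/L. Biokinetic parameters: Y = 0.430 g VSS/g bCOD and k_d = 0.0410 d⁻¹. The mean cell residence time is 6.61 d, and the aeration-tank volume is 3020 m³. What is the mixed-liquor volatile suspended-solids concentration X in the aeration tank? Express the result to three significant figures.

Solving the biomass balance for X: X = Y Q (S₀−S) θ_c / [V (1+k_d θ_c)] = 0.430 × 1480 × (2320 − 13.8) × 6.61 / [3020 × (1 + 0.0410 × 6.61)] = 2527 mg/L.

X ≈ 2530 mg/L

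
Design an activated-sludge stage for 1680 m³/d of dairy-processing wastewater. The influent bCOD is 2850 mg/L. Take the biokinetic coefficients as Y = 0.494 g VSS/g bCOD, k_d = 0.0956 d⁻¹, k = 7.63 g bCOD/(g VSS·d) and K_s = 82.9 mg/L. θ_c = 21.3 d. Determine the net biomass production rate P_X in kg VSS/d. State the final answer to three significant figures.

Effluent substrate depends only on kinetics and SRT: S = K_s(1 + k_d θ_c) / [θ_c(Yk − k_d) − 1] = 82.9 × (1 + 0.0956 × 21.3) / [21.3 × (0.494 × 7.63 − 0.0956) − 1] = 251.7 / 77.25 = 3.258 mg/L.
Correct the yield for decay: Y_obs = Y/(1 + k_d θ_c) = 0.494 / (1 + 0.0956 × 21.3) = 0.494 / 3.036 = 0.1627.
Q·(S₀ − S) = 1680 × (2850 − 3.26) × 10⁻³ = 4783 kg/d removed.
So the net sludge growth is P_X = 0.1627 × 4783 = 778.1 kg VSS/d.

P_X ≈ 778 kg VSS/d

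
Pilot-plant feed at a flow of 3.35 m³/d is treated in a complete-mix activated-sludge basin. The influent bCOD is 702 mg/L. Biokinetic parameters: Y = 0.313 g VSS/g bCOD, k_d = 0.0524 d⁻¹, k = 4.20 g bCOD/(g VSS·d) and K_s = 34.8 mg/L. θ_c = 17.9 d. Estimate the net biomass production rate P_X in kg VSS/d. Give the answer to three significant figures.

For a completely mixed reactor with recycle the Lawrence–McCarty relation gives S = K_s·(1 + k_d·θ_c) / [θ_c·(Y·k − k_d) − 1] = 34.8 × (1 + 0.0524 × 17.9) / [17.9 × (0.313 × 4.20 − 0.0524) − 1] = 67.44 / 21.59 = 3.123 mg/L.
Correct the yield for decay: Y_obs = Y/(1 + k_d θ_c) = 0.313 / (1 + 0.0524 × 17.9) = 0.313 / 1.938 = 0.1615.
Q·(S₀ − S) = 3.35 × (702 − 3.12) × 10⁻³ = 2.341 kg/d removed.
Net biomass production P_X = Y_obs × Q·(S₀ − S) = 0.1615 × 2.341 = 0.3781 kg VSS/d.

P_X ≈ 0.378 kg VSS/d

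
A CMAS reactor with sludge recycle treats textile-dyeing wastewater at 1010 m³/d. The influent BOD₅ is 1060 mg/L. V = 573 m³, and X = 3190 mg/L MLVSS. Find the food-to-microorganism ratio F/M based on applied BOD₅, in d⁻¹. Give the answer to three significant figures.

F/M ≈ 0.586 d⁻¹

Food-to-microorganism ratio F/M = Q S₀ / (V X) = 1010 × 1060 / (573.0 × 3190) = 0.5857 d⁻¹.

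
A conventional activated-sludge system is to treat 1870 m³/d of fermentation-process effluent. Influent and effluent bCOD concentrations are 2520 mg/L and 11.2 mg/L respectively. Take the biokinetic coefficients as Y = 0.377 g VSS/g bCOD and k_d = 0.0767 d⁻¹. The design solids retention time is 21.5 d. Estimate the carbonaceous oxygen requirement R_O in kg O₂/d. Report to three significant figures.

R_O ≈ 3740 kg O₂/d

Observed yield with endogenous decay: Y_obs = Y / (1 + k_d·θ_c) = 0.377 / (1 + 0.0767 × 21.5) = 0.377 / 2.649 = 0.1423 g VSS/g bCOD.
Mass of bCOD removed per day: Q(S₀ − S) = 1870 × 2509 g/m³ = 4691 kg/d.
P_X = Y_obs·Q·(S₀ − S) = 0.1423 × 4691 = 667.7 kg VSS/d.
R_O = Q·ΔS − 1.42 P_X = 4691 − 948.1 = 3743 kg O₂/d.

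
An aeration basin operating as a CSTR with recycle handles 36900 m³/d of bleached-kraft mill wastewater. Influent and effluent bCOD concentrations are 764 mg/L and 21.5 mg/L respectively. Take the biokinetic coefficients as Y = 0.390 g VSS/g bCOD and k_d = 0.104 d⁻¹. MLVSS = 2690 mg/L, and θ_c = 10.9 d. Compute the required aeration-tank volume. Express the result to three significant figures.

Rearranging the biomass balance for a CMAS with decay, V = Y·Q·ΔS·θ_c / [X·(1+k_d θ_c)] = 0.390 × 36900 × (764 − 21.5) × 10.9 / [2690 × (1 + 0.104 × 10.9)] = 1.16×10^8 / 5739 = 20293 m³.

V ≈ 20300 m³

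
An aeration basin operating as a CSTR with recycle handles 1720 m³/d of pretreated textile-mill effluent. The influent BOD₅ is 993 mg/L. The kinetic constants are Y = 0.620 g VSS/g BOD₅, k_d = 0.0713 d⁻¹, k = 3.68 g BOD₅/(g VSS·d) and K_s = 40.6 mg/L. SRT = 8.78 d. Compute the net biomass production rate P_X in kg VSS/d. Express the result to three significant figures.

For a completely mixed reactor with recycle the Lawrence–McCarty relation gives S = K_s·(1 + k_d·θ_c) / [θ_c·(Y·k − k_d) − 1] = 40.6 × (1 + 0.0713 × 8.78) / [8.78 × (0.620 × 3.68 − 0.0713) − 1] = 66.02 / 18.41 = 3.587 mg/L.
The observed yield is Y_obs = Y/(1 + k_d·θ_c) = 0.620 / (1 + 0.0713 × 8.78) = 0.620 / 1.626 = 0.3813 g VSS per g BOD₅ removed.
Q·(S₀ − S) = 1720 × (993 − 3.59) × 10⁻³ = 1702 kg/d removed.
P_X = Y_obs · Q(S₀ − S) = 0.3813 × 1702 = 648.9 kg VSS/d.

P_X ≈ 649 kg VSS/d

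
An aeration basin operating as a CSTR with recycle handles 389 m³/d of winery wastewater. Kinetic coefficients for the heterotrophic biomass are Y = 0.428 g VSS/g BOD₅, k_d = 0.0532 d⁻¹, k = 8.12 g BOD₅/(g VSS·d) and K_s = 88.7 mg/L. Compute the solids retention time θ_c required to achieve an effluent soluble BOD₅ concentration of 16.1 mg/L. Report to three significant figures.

At the target effluent, Y k S/(K_s+S) = 0.428×8.12×16.1/104.8 = 0.5339 d⁻¹.
θ_c = 1/(μ − k_d) = 1/(0.5339 − 0.0532) = 1/0.4807 = 2.080 d.

θ_c ≈ 2.08 d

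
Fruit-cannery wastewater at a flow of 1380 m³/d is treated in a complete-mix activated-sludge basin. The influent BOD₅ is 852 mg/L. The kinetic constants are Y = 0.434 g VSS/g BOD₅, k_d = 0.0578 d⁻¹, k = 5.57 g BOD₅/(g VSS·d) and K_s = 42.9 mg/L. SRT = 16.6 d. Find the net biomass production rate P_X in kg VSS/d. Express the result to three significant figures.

From the Monod/SRT balance for a CMAS, S = K_s·(1+k_d θ_c)/[θ_c·(Y k − k_d) − 1] = 42.9 × (1 + 0.0578 × 16.6) / [16.6 × (0.434 × 5.57 − 0.0578) − 1] = 84.06 / 38.17 = 2.202 mg/L.
The observed yield is Y_obs = Y/(1 + k_d·θ_c) = 0.434 / (1 + 0.0578 × 16.6) = 0.434 / 1.959 = 0.2215 g VSS per g BOD₅ removed.
ΔS = 852 − 2.20 = 849.8 mg/L, so the substrate removal rate is 1380 × 849.8/1000 = 1173 kg BOD₅/d.
P_X = Y_obs · Q(S₀ − S) = 0.2215 × 1173 = 259.7 kg VSS/d.

P_X ≈ 260 kg VSS/d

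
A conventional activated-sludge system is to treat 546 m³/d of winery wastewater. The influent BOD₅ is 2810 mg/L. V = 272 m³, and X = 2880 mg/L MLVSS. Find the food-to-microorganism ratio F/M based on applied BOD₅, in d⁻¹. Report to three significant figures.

F/M ≈ 1.96 d⁻¹

F/M = applied load / biomass = Q·S₀/(V·X) = 546 × 2810 / (272.0 × 2880) = 1.959 d⁻¹.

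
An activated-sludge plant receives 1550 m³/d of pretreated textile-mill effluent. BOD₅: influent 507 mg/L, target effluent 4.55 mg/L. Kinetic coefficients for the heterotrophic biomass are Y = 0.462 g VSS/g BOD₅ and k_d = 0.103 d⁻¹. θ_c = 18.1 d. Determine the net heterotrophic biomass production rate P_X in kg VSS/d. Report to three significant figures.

P_X ≈ 126 kg VSS/d

The observed yield is Y_obs = Y/(1 + k_d·θ_c) = 0.462 / (1 + 0.103 × 18.1) = 0.462 / 2.864 = 0.1613 g VSS per g BOD₅ removed.
Q·(S₀ − S) = 1550 × (507 − 4.55) × 10⁻³ = 778.8 kg/d removed.
Net biomass production P_X = Y_obs × Q·(S₀ − S) = 0.1613 × 778.8 = 125.6 kg VSS/d.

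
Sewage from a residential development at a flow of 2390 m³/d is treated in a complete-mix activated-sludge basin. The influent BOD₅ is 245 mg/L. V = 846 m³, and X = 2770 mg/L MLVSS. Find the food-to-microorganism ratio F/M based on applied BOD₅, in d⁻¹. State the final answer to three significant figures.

F/M = Q·S₀ / (V·X) = 2390 × 245 / (846.0 × 2770) = 0.2499 g BOD₅·(g VSS·d)⁻¹.

F/M ≈ 0.250 d⁻¹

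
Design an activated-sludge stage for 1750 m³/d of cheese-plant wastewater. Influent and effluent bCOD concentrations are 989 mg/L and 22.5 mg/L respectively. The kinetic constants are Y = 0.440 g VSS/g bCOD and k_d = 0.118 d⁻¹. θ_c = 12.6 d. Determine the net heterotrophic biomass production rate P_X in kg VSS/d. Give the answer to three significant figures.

P_X ≈ 299 kg VSS/d

Y_obs = Y / (1 + k_d θ_c) = 0.440 / (1 + 0.118 × 12.6) = 0.440 / 2.487 = 0.1769.
Q·(S₀ − S) = 1750 × (989 − 22.5) × 10⁻³ = 1691 kg/d removed.
Biomass produced: P_X = Y_obs·Q·ΔS = 0.1769 × 1691 ≈ 299.3 kg VSS/d.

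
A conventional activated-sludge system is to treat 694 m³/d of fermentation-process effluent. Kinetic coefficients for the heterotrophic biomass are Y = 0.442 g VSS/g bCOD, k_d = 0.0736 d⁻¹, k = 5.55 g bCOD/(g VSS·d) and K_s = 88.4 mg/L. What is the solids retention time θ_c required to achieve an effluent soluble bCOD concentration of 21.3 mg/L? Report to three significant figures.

Specific growth rate at S = 21.3 mg/L: μ = YkS/(K_s+S) = 0.442·5.55·21.3/(88.4+21.3) = 0.4763 d⁻¹.
Then 1/θ_c = μ − k_d = 0.4763 − 0.0736 = 0.4027 d⁻¹, giving θ_c = 2.483 d.

θ_c ≈ 2.48 d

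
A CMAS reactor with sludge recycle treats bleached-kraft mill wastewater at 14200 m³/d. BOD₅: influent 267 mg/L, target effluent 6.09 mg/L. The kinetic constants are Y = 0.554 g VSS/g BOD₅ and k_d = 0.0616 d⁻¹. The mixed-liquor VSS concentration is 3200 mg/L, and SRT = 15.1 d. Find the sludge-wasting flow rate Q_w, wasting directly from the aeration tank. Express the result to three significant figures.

Rearranging the biomass balance for a CMAS with decay, V = Y·Q·ΔS·θ_c / [X·(1+k_d θ_c)] = 0.554 × 14200 × (267 − 6.09) × 15.1 / [3200 × (1 + 0.0616 × 15.1)] = 3.1×10^7 / 6177 = 5018 m³.
With mixed-liquor wasting, θ_c = V/Q_w, so Q_w = V/θ_c = 5018/15.1 = 332.3 m³/d.

Q_w ≈ 332 m³/d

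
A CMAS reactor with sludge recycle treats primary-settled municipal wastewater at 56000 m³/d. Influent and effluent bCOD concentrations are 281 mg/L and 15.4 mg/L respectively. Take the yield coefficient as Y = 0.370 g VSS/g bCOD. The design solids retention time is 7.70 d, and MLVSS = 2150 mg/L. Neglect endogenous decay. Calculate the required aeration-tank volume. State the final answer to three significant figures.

V·X = Y·Q·ΔS·θ_c gives V = 0.370 × 56000 × (281 − 15.4) × 7.70 / 2150 = 19709 m³.

V ≈ 19700 m³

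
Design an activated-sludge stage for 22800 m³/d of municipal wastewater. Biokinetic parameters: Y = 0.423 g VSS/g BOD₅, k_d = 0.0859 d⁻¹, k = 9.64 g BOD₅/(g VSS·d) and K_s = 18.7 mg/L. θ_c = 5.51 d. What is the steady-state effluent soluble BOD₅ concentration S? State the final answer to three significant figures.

S ≈ 1.31 mg/L

From the Monod/SRT balance for a CMAS, S = K_s·(1+k_d θ_c)/[θ_c·(Y k − k_d) − 1] = 18.7 × (1 + 0.0859 × 5.51) / [5.51 × (0.423 × 9.64 − 0.0859) − 1] = 27.55 / 20.99 = 1.312 mg/L.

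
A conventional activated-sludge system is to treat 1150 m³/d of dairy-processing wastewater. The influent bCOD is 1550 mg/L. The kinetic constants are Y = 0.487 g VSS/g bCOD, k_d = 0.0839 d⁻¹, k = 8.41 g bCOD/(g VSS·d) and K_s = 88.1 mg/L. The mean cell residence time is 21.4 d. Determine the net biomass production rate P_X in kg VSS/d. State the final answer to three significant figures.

P_X ≈ 310 kg VSS/d

Effluent substrate depends only on kinetics and SRT: S = K_s(1 + k_d θ_c) / [θ_c(Yk − k_d) − 1] = 88.1 × (1 + 0.0839 × 21.4) / [21.4 × (0.487 × 8.41 − 0.0839) − 1] = 246.3 / 84.85 = 2.902 mg/L.
Observed yield with endogenous decay: Y_obs = Y / (1 + k_d·θ_c) = 0.487 / (1 + 0.0839 × 21.4) = 0.487 / 2.795 = 0.1742 g VSS/g bCOD.
Substrate removed = Q·(S₀ − S) = 1150 m³/d × (1550 − 2.90) g/m³ = 1.78×10^6 g/d = 1779 kg/d.
Biomass produced: P_X = Y_obs·Q·ΔS = 0.1742 × 1779 ≈ 310.0 kg VSS/d.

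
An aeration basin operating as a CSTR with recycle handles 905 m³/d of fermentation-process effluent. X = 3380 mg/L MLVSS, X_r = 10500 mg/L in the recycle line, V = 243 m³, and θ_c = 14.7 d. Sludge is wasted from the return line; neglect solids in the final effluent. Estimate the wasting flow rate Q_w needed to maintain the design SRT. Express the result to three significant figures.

Q_w ≈ 5.32 m³/d

Q_w = (V·X)/(θ_c X_r) = 243.0 × 3380 / (14.7 × 10500) = 5.321 m³/d.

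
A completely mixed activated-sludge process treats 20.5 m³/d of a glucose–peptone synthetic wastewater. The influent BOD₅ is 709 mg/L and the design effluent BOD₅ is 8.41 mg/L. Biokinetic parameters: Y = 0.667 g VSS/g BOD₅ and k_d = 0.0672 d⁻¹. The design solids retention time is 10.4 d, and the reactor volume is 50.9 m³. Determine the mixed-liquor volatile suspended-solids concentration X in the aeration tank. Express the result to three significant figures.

X = Y·Q·ΔS·θ_c / [V·(1 + k_d θ_c)] = 0.667 × 20.5 × (709 − 8.41) × 10.4 / [50.9 × (1 + 0.0672 × 10.4)] = 1152 mg/L.

X ≈ 1150 mg/L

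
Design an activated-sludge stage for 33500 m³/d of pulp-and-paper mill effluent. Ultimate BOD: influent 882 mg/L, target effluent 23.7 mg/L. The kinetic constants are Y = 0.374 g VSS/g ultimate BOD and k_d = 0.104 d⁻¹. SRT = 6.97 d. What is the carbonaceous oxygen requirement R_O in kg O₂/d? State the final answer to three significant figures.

Observed yield with endogenous decay: Y_obs = Y / (1 + k_d·θ_c) = 0.374 / (1 + 0.104 × 6.97) = 0.374 / 1.725 = 0.2168 g VSS/g ultimate BOD.
Substrate removed = Q·(S₀ − S) = 33500 m³/d × (882 − 23.7) g/m³ = 2.88×10^7 g/d = 28753 kg/d.
Net sludge production P_X = 0.2168 × 28753 = 6234 kg VSS/d.
R_O = Q·ΔS − 1.42 P_X = 28753 − 8853 = 19900 kg O₂/d.

R_O ≈ 19900 kg O₂/d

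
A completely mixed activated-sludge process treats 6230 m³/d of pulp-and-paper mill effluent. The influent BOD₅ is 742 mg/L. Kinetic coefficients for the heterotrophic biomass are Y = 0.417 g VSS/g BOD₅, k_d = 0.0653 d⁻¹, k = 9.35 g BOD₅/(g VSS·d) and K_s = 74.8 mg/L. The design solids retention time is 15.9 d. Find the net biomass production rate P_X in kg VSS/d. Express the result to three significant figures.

P_X ≈ 942 kg VSS/d

From the Monod/SRT balance for a CMAS, S = K_s·(1+k_d θ_c)/[θ_c·(Y k − k_d) − 1] = 74.8 × (1 + 0.0653 × 15.9) / [15.9 × (0.417 × 9.35 − 0.0653) − 1] = 152.5 / 59.96 = 2.543 mg/L.
The observed yield is Y_obs = Y/(1 + k_d·θ_c) = 0.417 / (1 + 0.0653 × 15.9) = 0.417 / 2.038 = 0.2046 g VSS per g BOD₅ removed.
ΔS = 742 − 2.54 = 739.5 mg/L, so the substrate removal rate is 6230 × 739.5/1000 = 4607 kg BOD₅/d.
So the net sludge growth is P_X = 0.2046 × 4607 = 942.5 kg VSS/d.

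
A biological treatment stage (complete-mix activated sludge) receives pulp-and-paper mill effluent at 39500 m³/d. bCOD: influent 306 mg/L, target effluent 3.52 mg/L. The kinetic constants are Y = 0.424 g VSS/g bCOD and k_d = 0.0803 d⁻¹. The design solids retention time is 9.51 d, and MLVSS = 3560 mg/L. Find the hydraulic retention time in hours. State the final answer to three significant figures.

τ ≈ 4.66 h

From the SRT design equation V = Y Q (S₀−S) θ_c / [X (1 + k_d θ_c)] = 0.424 × 39500 × (306 − 3.52) × 9.51 / [3560 × (1 + 0.0803 × 9.51)] = 4.82×10^7 / 6279 = 7673 m³.
Hydraulic retention time τ = V/Q = 7673 / 39500 = 0.1943 d = 4.662 h.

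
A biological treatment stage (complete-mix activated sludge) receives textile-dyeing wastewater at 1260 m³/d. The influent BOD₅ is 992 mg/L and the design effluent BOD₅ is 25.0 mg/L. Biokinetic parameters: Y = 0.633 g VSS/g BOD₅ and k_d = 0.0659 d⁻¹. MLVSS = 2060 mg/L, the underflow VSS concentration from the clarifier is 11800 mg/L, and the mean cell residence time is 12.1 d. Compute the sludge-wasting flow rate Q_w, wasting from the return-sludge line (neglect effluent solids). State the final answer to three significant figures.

From the SRT design equation V = Y Q (S₀−S) θ_c / [X (1 + k_d θ_c)] = 0.633 × 1260 × (992 − 25.0) × 12.1 / [2060 × (1 + 0.0659 × 12.1)] = 9.33×10^6 / 3703 = 2520 m³.
Q_w = (V·X)/(θ_c X_r) = 2520 × 2060 / (12.1 × 11800) = 36.36 m³/d.

Q_w ≈ 36.4 m³/d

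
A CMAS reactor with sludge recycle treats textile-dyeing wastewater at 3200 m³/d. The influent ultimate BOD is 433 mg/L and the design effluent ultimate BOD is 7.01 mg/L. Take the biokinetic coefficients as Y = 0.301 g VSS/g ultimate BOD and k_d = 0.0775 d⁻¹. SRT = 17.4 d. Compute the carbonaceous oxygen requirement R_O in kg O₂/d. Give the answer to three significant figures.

R_O ≈ 1120 kg O₂/d

Observed yield with endogenous decay: Y_obs = Y / (1 + k_d·θ_c) = 0.301 / (1 + 0.0775 × 17.4) = 0.301 / 2.348 = 0.1282 g VSS/g ultimate BOD.
Mass of ultimate BOD removed per day: Q(S₀ − S) = 3200 × 426.0 g/m³ = 1363 kg/d.
P_X = Y_obs·Q·(S₀ − S) = 0.1282 × 1363 = 174.7 kg VSS/d.
Carbonaceous O₂ demand = substrate oxidised − cell-mass equivalent = 1363 − 1.42 × 174.7 = 1115 kg O₂/d.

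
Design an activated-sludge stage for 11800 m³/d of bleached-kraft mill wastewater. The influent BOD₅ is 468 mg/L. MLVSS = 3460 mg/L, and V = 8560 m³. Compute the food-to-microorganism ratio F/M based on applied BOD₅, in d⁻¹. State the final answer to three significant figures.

F/M = applied load / biomass = Q·S₀/(V·X) = 11800 × 468 / (8560 × 3460) = 0.1865 d⁻¹.

F/M ≈ 0.186 d⁻¹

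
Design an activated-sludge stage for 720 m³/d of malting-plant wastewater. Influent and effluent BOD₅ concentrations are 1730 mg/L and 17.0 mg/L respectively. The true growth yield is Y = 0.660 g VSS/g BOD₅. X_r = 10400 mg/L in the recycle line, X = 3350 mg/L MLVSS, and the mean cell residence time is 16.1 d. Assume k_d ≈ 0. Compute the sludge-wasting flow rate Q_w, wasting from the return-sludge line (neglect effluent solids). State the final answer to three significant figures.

With k_d = 0 the design equation reduces to V = Y Q (S₀−S) θ_c / X = 0.660 × 720 × (1730 − 17.0) × 16.1 / 3350 = 3912 m³.
θ_c = V·X/(Q_w·X_r) when wasting from the recycle, so Q_w = V·X/(θ_c·X_r) = 3912 × 3350 / (16.1 × 10400) = 78.27 m³/d.

Q_w ≈ 78.3 m³/d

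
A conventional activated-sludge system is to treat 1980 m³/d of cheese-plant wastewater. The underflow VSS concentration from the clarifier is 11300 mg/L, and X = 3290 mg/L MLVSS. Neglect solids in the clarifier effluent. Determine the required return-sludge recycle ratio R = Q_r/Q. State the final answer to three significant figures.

Solids balance on the clarifier gives (1+R)X = R·X_r, so R = X/(X_r − X) = 3290 / (11300 − 3290) = 0.4107.

R ≈ 0.411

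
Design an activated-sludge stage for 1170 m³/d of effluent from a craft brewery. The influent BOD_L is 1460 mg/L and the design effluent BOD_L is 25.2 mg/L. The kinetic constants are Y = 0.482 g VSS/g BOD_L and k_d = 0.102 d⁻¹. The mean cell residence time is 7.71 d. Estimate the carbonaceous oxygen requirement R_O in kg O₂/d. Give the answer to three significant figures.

Observed yield with endogenous decay: Y_obs = Y / (1 + k_d·θ_c) = 0.482 / (1 + 0.102 × 7.71) = 0.482 / 1.786 = 0.2698 g VSS/g BOD_L.
ΔS = 1460 − 25.2 = 1435 mg/L, so the substrate removal rate is 1170 × 1435/1000 = 1679 kg BOD_L/d.
Biomass synthesised: P_X = Y_obs × 1679 = 452.9 kg VSS/d.
Carbonaceous O₂ demand = substrate oxidised − cell-mass equivalent = 1679 − 1.42 × 452.9 = 1036 kg O₂/d.

R_O ≈ 1040 kg O₂/d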